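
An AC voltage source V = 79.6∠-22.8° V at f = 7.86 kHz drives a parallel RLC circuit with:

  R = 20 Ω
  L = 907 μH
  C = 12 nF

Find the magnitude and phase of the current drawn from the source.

Step 1 — Angular frequency: ω = 2π·f = 2π·7860 = 4.939e+04 rad/s.
Step 2 — Component impedances:
  R: Z = R = 20 Ω
  L: Z = jωL = j·4.939e+04·0.000907 = 0 + j44.79 Ω
  C: Z = 1/(jωC) = -j/(ω·C) = 0 - j1687 Ω
Step 3 — Parallel combination: 1/Z_total = 1/R + 1/L + 1/C; Z_total = 16.82 + j7.312 Ω = 18.34∠23.5° Ω.
Step 4 — Source phasor: V = 79.6∠-22.8° V = 73.38 - j30.85 V.
Step 5 — Ohm's law: I = V / Z_total = (73.38 - j30.85) / (16.82 + j7.312) = 2.999 - j3.137 A.
Step 6 — Convert to polar: |I| = 4.34 A, ∠I = -46.3°.

I = 4.34∠-46.3° A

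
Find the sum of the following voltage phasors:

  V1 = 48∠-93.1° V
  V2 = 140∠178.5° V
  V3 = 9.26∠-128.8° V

Step 1 — Convert each phasor to rectangular form:
  V1 = 48·(cos(-93.1°) + j·sin(-93.1°)) = -2.596 - j47.93 V
  V2 = 140·(cos(178.5°) + j·sin(178.5°)) = -140 + j3.665 V
  V3 = 9.26·(cos(-128.8°) + j·sin(-128.8°)) = -5.802 - j7.217 V
Step 2 — Sum components: V_total = -148.4 - j51.48 V.
Step 3 — Convert to polar: |V_total| = 157 V, ∠V_total = -160.9°.

V_total = 157∠-160.9° V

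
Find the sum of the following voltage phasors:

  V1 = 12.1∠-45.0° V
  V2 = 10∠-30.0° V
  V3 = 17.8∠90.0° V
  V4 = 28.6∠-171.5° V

Step 1 — Convert each phasor to rectangular form:
  V1 = 12.1·(cos(-45.0°) + j·sin(-45.0°)) = 8.556 - j8.556 V
  V2 = 10·(cos(-30.0°) + j·sin(-30.0°)) = 8.66 - j5 V
  V3 = 17.8·(cos(90.0°) + j·sin(90.0°)) = 0 + j17.8 V
  V4 = 28.6·(cos(-171.5°) + j·sin(-171.5°)) = -28.29 - j4.227 V
Step 2 — Sum components: V_total = -11.07 + j0.01666 V.
Step 3 — Convert to polar: |V_total| = 11.07 V, ∠V_total = 179.9°.

V_total = 11.07∠179.9° V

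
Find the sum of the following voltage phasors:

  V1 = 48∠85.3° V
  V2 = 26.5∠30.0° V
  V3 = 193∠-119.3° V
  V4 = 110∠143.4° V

Step 1 — Convert each phasor to rectangular form:
  V1 = 48·(cos(85.3°) + j·sin(85.3°)) = 3.933 + j47.84 V
  V2 = 26.5·(cos(30.0°) + j·sin(30.0°)) = 22.95 + j13.25 V
  V3 = 193·(cos(-119.3°) + j·sin(-119.3°)) = -94.45 - j168.3 V
  V4 = 110·(cos(143.4°) + j·sin(143.4°)) = -88.31 + j65.58 V
Step 2 — Sum components: V_total = -155.9 - j41.64 V.
Step 3 — Convert to polar: |V_total| = 161.3 V, ∠V_total = -165.0°.

V_total = 161.3∠-165.0° V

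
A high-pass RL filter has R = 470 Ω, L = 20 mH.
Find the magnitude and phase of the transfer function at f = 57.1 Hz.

Step 1 — Angular frequency: ω = 2π·57.1 = 358.8 rad/s.
Step 2 — Transfer function: H(jω) = jωL/(R + jωL).
Step 3 — Numerator jωL = j·7.175; denominator R + jωL = 470 + j7.175.
Step 4 — H = 0.000233 + j0.01526.
Step 5 — Magnitude: |H| = 0.01527 (-36.3 dB); phase: φ = 89.1°.

|H| = 0.01527 (-36.3 dB), φ = 89.1°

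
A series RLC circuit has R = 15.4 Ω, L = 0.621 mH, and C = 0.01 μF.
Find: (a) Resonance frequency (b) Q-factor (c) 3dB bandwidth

Step 1 — Resonance condition Im(Z)=0 gives ω₀ = 1/√(LC).
Step 2 — ω₀ = 1/√(0.000621·1e-08) = 4.013e+05 rad/s.
Step 3 — f₀ = ω₀/(2π) = 6.387e+04 Hz.
Step 4 — Series Q: Q = ω₀L/R = 4.013e+05·0.000621/15.4 = 16.18.
Step 5 — 3dB bandwidth: Δω = ω₀/Q = 2.48e+04 rad/s; BW = Δω/(2π) = 3947 Hz.

(a) f₀ = 6.387e+04 Hz  (b) Q = 16.18  (c) BW = 3947 Hz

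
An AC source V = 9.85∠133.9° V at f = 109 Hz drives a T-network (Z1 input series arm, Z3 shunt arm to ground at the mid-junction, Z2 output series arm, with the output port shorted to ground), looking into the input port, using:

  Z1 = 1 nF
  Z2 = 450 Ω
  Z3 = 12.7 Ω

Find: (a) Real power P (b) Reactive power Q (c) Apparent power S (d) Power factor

Step 1 — Angular frequency: ω = 2π·f = 2π·109 = 684.9 rad/s.
Step 2 — Component impedances:
  Z1: Z = 1/(jωC) = -j/(ω·C) = 0 - j1.46e+06 Ω
  Z2: Z = R = 450 Ω
  Z3: Z = R = 12.7 Ω
Step 3 — With the output port shorted to ground, the output series arm Z2 runs from the junction to ground; the shunt arm Z3 also runs from the junction to ground. They appear in parallel: Z3 || Z2 = 12.35 Ω.
Step 4 — Series with input arm Z1: Z_in = Z1 + (Z3 || Z2) = 12.35 - j1.46e+06 Ω = 1.46e+06∠-90.0° Ω.
Step 5 — Source phasor: V = 9.85∠133.9° V = -6.83 + j7.097 V.
Step 6 — Current: I = V / Z = -4.861e-06 - j4.678e-06 A = 6.746e-06∠-136.1° A.
Step 7 — Complex power: S = V·I* = 5.621e-10 - j6.645e-05 VA.
Step 8 — Real power: P = Re(S) = 5.621e-10 W.
Step 9 — Reactive power: Q = Im(S) = -6.645e-05 VAR.
Step 10 — Apparent power: |S| = 6.645e-05 VA.
Step 11 — Power factor: PF = P/|S| = 8.459e-06 (leading).

(a) P = 5.621e-10 W  (b) Q = -6.645e-05 VAR  (c) S = 6.645e-05 VA  (d) PF = 8.459e-06 (leading)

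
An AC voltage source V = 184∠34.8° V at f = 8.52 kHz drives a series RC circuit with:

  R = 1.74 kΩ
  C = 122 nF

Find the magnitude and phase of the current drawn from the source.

Step 1 — Angular frequency: ω = 2π·f = 2π·8520 = 5.353e+04 rad/s.
Step 2 — Component impedances:
  R: Z = R = 1740 Ω
  C: Z = 1/(jωC) = -j/(ω·C) = 0 - j153.1 Ω
Step 3 — Series combination: Z_total = R + C = 1740 - j153.1 Ω = 1747∠-5.0° Ω.
Step 4 — Source phasor: V = 184∠34.8° V = 151.1 + j105 V.
Step 5 — Ohm's law: I = V / Z_total = (151.1 + j105) / (1740 - j153.1) = 0.0809 + j0.06747 A.
Step 6 — Convert to polar: |I| = 0.1053 A, ∠I = 39.8°.

I = 0.1053∠39.8° A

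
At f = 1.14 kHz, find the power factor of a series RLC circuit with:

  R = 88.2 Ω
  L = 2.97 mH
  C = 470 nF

Step 1 — Angular frequency: ω = 2π·f = 2π·1140 = 7163 rad/s.
Step 2 — Component impedances:
  R: Z = R = 88.2 Ω
  L: Z = jωL = j·7163·0.00297 = 0 + j21.27 Ω
  C: Z = 1/(jωC) = -j/(ω·C) = 0 - j297 Ω
Step 3 — Series combination: Z_total = R + L + C = 88.2 - j275.8 Ω = 289.5∠-72.3° Ω.
Step 4 — Power factor: PF = cos(φ) = Re(Z)/|Z| = 88.2/289.53 = 0.3046.
Step 5 — Type: Im(Z) = -275.8 ⇒ leading (phase φ = -72.3°).

PF = 0.3046 (leading, φ = -72.3°)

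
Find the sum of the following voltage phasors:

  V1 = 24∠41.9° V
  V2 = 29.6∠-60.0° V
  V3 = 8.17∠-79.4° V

Step 1 — Convert each phasor to rectangular form:
  V1 = 24·(cos(41.9°) + j·sin(41.9°)) = 17.86 + j16.03 V
  V2 = 29.6·(cos(-60.0°) + j·sin(-60.0°)) = 14.8 - j25.63 V
  V3 = 8.17·(cos(-79.4°) + j·sin(-79.4°)) = 1.503 - j8.031 V
Step 2 — Sum components: V_total = 34.17 - j17.64 V.
Step 3 — Convert to polar: |V_total| = 38.45 V, ∠V_total = -27.3°.

V_total = 38.45∠-27.3° V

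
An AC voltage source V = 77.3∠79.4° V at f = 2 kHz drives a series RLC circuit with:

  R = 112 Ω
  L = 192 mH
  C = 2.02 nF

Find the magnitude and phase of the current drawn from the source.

Step 1 — Angular frequency: ω = 2π·f = 2π·2000 = 1.257e+04 rad/s.
Step 2 — Component impedances:
  R: Z = R = 112 Ω
  L: Z = jωL = j·1.257e+04·0.192 = 0 + j2413 Ω
  C: Z = 1/(jωC) = -j/(ω·C) = 0 - j3.939e+04 Ω
Step 3 — Series combination: Z_total = R + L + C = 112 - j3.698e+04 Ω = 3.698e+04∠-89.8° Ω.
Step 4 — Source phasor: V = 77.3∠79.4° V = 14.22 + j75.98 V.
Step 5 — Ohm's law: I = V / Z_total = (14.22 + j75.98) / (112 - j3.698e+04) = -0.002053 + j0.0003907 A.
Step 6 — Convert to polar: |I| = 0.00209 A, ∠I = 169.2°.

I = 0.00209∠169.2° A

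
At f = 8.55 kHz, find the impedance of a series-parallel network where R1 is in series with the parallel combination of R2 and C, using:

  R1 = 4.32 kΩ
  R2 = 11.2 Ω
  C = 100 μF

Step 1 — Angular frequency: ω = 2π·f = 2π·8550 = 5.372e+04 rad/s.
Step 2 — Component impedances:
  R1: Z = R = 4320 Ω
  R2: Z = R = 11.2 Ω
  C: Z = 1/(jωC) = -j/(ω·C) = 0 - j0.1861 Ω
Step 3 — Parallel branch: R2 || C = 1/(1/R2 + 1/C) = 0.003093 - j0.1861 Ω.
Step 4 — Series with R1: Z_total = R1 + (R2 || C) = 4320 - j0.1861 Ω = 4320∠-0.0° Ω.

Z = 4320 - j0.1861 Ω = 4320∠-0.0° Ω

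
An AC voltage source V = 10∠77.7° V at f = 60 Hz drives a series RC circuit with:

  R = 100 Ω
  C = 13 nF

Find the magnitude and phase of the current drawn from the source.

Step 1 — Angular frequency: ω = 2π·f = 2π·60 = 377 rad/s.
Step 2 — Component impedances:
  R: Z = R = 100 Ω
  C: Z = 1/(jωC) = -j/(ω·C) = 0 - j2.04e+05 Ω
Step 3 — Series combination: Z_total = R + C = 100 - j2.04e+05 Ω = 2.04e+05∠-90.0° Ω.
Step 4 — Source phasor: V = 10∠77.7° V = 2.13 + j9.77 V.
Step 5 — Ohm's law: I = V / Z_total = (2.13 + j9.77) / (100 - j2.04e+05) = -4.788e-05 + j1.046e-05 A.
Step 6 — Convert to polar: |I| = 4.901e-05 A, ∠I = 167.7°.

I = 4.901e-05∠167.7° A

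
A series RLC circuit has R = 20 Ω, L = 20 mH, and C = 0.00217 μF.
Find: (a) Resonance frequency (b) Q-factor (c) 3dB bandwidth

Step 1 — Resonance: ω₀ = 1/√(LC) = 1/√(0.02·2.17e-09) = 1.518e+05 rad/s.
Step 2 — f₀ = ω₀/(2π) = 2.416e+04 Hz.
Step 3 — Series Q: Q = ω₀L/R = 1.518e+05·0.02/20 = 151.8.
Step 4 — Bandwidth: Δω = ω₀/Q = 1000 rad/s; BW = Δω/(2π) = 159.2 Hz.

(a) f₀ = 2.416e+04 Hz  (b) Q = 151.8  (c) BW = 159.2 Hz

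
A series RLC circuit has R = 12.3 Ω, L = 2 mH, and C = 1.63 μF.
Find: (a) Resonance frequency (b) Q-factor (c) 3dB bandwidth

Step 1 — Resonance condition Im(Z)=0 gives ω₀ = 1/√(LC).
Step 2 — ω₀ = 1/√(0.002·1.63e-06) = 1.751e+04 rad/s.
Step 3 — f₀ = ω₀/(2π) = 2787 Hz.
Step 4 — Series Q: Q = ω₀L/R = 1.751e+04·0.002/12.3 = 2.848.
Step 5 — 3dB bandwidth: Δω = ω₀/Q = 6150 rad/s; BW = Δω/(2π) = 978.8 Hz.

(a) f₀ = 2787 Hz  (b) Q = 2.848  (c) BW = 978.8 Hz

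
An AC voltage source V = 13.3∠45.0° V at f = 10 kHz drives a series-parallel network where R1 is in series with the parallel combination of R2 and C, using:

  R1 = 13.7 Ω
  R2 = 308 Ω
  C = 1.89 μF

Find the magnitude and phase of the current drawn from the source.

Step 1 — Angular frequency: ω = 2π·f = 2π·1e+04 = 6.283e+04 rad/s.
Step 2 — Component impedances:
  R1: Z = R = 13.7 Ω
  R2: Z = R = 308 Ω
  C: Z = 1/(jωC) = -j/(ω·C) = 0 - j8.421 Ω
Step 3 — Parallel branch: R2 || C = 1/(1/R2 + 1/C) = 0.2301 - j8.415 Ω.
Step 4 — Series with R1: Z_total = R1 + (R2 || C) = 13.93 - j8.415 Ω = 16.27∠-31.1° Ω.
Step 5 — Source phasor: V = 13.3∠45.0° V = 9.405 + j9.405 V.
Step 6 — Ohm's law: I = V / Z_total = (9.405 + j9.405) / (13.93 - j8.415) = 0.1958 + j0.7934 A.
Step 7 — Convert to polar: |I| = 0.8172 A, ∠I = 76.1°.

I = 0.8172∠76.1° A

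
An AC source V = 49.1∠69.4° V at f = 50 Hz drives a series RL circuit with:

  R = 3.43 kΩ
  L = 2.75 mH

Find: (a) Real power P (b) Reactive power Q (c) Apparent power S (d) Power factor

Step 1 — Angular frequency: ω = 2π·f = 2π·50 = 314.2 rad/s.
Step 2 — Component impedances:
  R: Z = R = 3430 Ω
  L: Z = jωL = j·314.2·0.00275 = 0 + j0.8639 Ω
Step 3 — Series combination: Z_total = R + L = 3430 + j0.8639 Ω = 3430∠0.0° Ω.
Step 4 — Source phasor: V = 49.1∠69.4° V = 17.28 + j45.96 V.
Step 5 — Current: I = V / Z = 0.00504 + j0.0134 A = 0.01431∠69.4° A.
Step 6 — Complex power: S = V·I* = 0.7029 + j0.000177 VA.
Step 7 — Real power: P = Re(S) = 0.7029 W.
Step 8 — Reactive power: Q = Im(S) = 0.000177 VAR.
Step 9 — Apparent power: |S| = 0.7029 VA.
Step 10 — Power factor: PF = P/|S| = 1 (lagging).

(a) P = 0.7029 W  (b) Q = 0.000177 VAR  (c) S = 0.7029 VA  (d) PF = 1 (lagging)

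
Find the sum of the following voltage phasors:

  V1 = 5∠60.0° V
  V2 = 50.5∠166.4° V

Step 1 — Convert each phasor to rectangular form:
  V1 = 5·(cos(60.0°) + j·sin(60.0°)) = 2.5 + j4.33 V
  V2 = 50.5·(cos(166.4°) + j·sin(166.4°)) = -49.08 + j11.87 V
Step 2 — Sum components: V_total = -46.58 + j16.2 V.
Step 3 — Convert to polar: |V_total| = 49.32 V, ∠V_total = 160.8°.

V_total = 49.32∠160.8° V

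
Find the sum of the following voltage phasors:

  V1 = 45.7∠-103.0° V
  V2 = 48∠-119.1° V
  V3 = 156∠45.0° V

Step 1 — Convert each phasor to rectangular form:
  V1 = 45.7·(cos(-103.0°) + j·sin(-103.0°)) = -10.28 - j44.53 V
  V2 = 48·(cos(-119.1°) + j·sin(-119.1°)) = -23.34 - j41.94 V
  V3 = 156·(cos(45.0°) + j·sin(45.0°)) = 110.3 + j110.3 V
Step 2 — Sum components: V_total = 76.68 + j23.84 V.
Step 3 — Convert to polar: |V_total| = 80.3 V, ∠V_total = 17.3°.

V_total = 80.3∠17.3° V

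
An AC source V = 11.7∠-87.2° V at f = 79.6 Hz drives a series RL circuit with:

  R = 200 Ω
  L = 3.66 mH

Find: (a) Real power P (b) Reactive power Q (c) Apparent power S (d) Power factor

Step 1 — Angular frequency: ω = 2π·f = 2π·79.6 = 500.1 rad/s.
Step 2 — Component impedances:
  R: Z = R = 200 Ω
  L: Z = jωL = j·500.1·0.00366 = 0 + j1.831 Ω
Step 3 — Series combination: Z_total = R + L = 200 + j1.831 Ω = 200∠0.5° Ω.
Step 4 — Source phasor: V = 11.7∠-87.2° V = 0.5715 - j11.69 V.
Step 5 — Current: I = V / Z = 0.002323 - j0.05845 A = 0.0585∠-87.7° A.
Step 6 — Complex power: S = V·I* = 0.6844 + j0.006264 VA.
Step 7 — Real power: P = Re(S) = 0.6844 W.
Step 8 — Reactive power: Q = Im(S) = 0.006264 VAR.
Step 9 — Apparent power: |S| = 0.6844 VA.
Step 10 — Power factor: PF = P/|S| = 1 (lagging).

(a) P = 0.6844 W  (b) Q = 0.006264 VAR  (c) S = 0.6844 VA  (d) PF = 1 (lagging)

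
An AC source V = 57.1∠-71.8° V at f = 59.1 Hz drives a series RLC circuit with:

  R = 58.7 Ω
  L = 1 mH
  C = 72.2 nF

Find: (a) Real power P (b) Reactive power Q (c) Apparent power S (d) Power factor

Step 1 — Angular frequency: ω = 2π·f = 2π·59.1 = 371.3 rad/s.
Step 2 — Component impedances:
  R: Z = R = 58.7 Ω
  L: Z = jωL = j·371.3·0.001 = 0 + j0.3713 Ω
  C: Z = 1/(jωC) = -j/(ω·C) = 0 - j3.73e+04 Ω
Step 3 — Series combination: Z_total = R + L + C = 58.7 - j3.73e+04 Ω = 3.73e+04∠-89.9° Ω.
Step 4 — Source phasor: V = 57.1∠-71.8° V = 17.83 - j54.24 V.
Step 5 — Current: I = V / Z = 0.001455 + j0.0004759 A = 0.001531∠18.1° A.
Step 6 — Complex power: S = V·I* = 0.0001376 - j0.08741 VA.
Step 7 — Real power: P = Re(S) = 0.0001376 W.
Step 8 — Reactive power: Q = Im(S) = -0.08741 VAR.
Step 9 — Apparent power: |S| = 0.08741 VA.
Step 10 — Power factor: PF = P/|S| = 0.001574 (leading).

(a) P = 0.0001376 W  (b) Q = -0.08741 VAR  (c) S = 0.08741 VA  (d) PF = 0.001574 (leading)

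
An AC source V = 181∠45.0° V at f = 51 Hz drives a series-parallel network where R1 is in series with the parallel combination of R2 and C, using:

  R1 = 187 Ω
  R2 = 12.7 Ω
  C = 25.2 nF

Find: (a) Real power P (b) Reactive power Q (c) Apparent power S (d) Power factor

Step 1 — Angular frequency: ω = 2π·f = 2π·51 = 320.4 rad/s.
Step 2 — Component impedances:
  R1: Z = R = 187 Ω
  R2: Z = R = 12.7 Ω
  C: Z = 1/(jωC) = -j/(ω·C) = 0 - j1.238e+05 Ω
Step 3 — Parallel branch: R2 || C = 1/(1/R2 + 1/C) = 12.7 - j0.001302 Ω.
Step 4 — Series with R1: Z_total = R1 + (R2 || C) = 199.7 - j0.001302 Ω = 199.7∠-0.0° Ω.
Step 5 — Source phasor: V = 181∠45.0° V = 128 + j128 V.
Step 6 — Current: I = V / Z = 0.6409 + j0.6409 A = 0.9064∠45.0° A.
Step 7 — Complex power: S = V·I* = 164.1 - j0.00107 VA.
Step 8 — Real power: P = Re(S) = 164.1 W.
Step 9 — Reactive power: Q = Im(S) = -0.00107 VAR.
Step 10 — Apparent power: |S| = 164.1 VA.
Step 11 — Power factor: PF = P/|S| = 1 (leading).

(a) P = 164.1 W  (b) Q = -0.00107 VAR  (c) S = 164.1 VA  (d) PF = 1 (leading)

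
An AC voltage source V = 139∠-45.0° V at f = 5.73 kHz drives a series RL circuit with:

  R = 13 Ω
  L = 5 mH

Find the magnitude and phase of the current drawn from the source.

Step 1 — Angular frequency: ω = 2π·f = 2π·5730 = 3.6e+04 rad/s.
Step 2 — Component impedances:
  R: Z = R = 13 Ω
  L: Z = jωL = j·3.6e+04·0.005 = 0 + j180 Ω
Step 3 — Series combination: Z_total = R + L = 13 + j180 Ω = 180.5∠85.9° Ω.
Step 4 — Source phasor: V = 139∠-45.0° V = 98.29 - j98.29 V.
Step 5 — Ohm's law: I = V / Z_total = (98.29 - j98.29) / (13 + j180) = -0.5039 - j0.5824 A.
Step 6 — Convert to polar: |I| = 0.7702 A, ∠I = -130.9°.

I = 0.7702∠-130.9° A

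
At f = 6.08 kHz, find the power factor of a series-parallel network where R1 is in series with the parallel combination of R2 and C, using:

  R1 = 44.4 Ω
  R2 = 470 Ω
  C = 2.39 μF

Step 1 — Angular frequency: ω = 2π·f = 2π·6080 = 3.82e+04 rad/s.
Step 2 — Component impedances:
  R1: Z = R = 44.4 Ω
  R2: Z = R = 470 Ω
  C: Z = 1/(jωC) = -j/(ω·C) = 0 - j10.95 Ω
Step 3 — Parallel branch: R2 || C = 1/(1/R2 + 1/C) = 0.2551 - j10.95 Ω.
Step 4 — Series with R1: Z_total = R1 + (R2 || C) = 44.66 - j10.95 Ω = 45.98∠-13.8° Ω.
Step 5 — Power factor: PF = cos(φ) = Re(Z)/|Z| = 44.655/45.977 = 0.9712.
Step 6 — Type: Im(Z) = -10.95 ⇒ leading (phase φ = -13.8°).

PF = 0.9712 (leading, φ = -13.8°)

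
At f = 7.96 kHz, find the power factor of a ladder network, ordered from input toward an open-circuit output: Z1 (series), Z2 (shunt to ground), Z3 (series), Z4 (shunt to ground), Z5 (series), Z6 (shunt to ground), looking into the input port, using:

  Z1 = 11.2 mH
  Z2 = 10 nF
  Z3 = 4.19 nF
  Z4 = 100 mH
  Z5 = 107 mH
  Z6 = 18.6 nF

Step 1 — Angular frequency: ω = 2π·f = 2π·7960 = 5.001e+04 rad/s.
Step 2 — Component impedances:
  Z1: Z = jωL = j·5.001e+04·0.0112 = 0 + j560.2 Ω
  Z2: Z = 1/(jωC) = -j/(ω·C) = 0 - j1999 Ω
  Z3: Z = 1/(jωC) = -j/(ω·C) = 0 - j4772 Ω
  Z4: Z = jωL = j·5.001e+04·0.1 = 0 + j5001 Ω
  Z5: Z = jωL = j·5.001e+04·0.107 = 0 + j5352 Ω
  Z6: Z = 1/(jωC) = -j/(ω·C) = 0 - j1075 Ω
Step 3 — Ladder network (open output): work backward from the far end, alternating series and parallel combinations. Z_in = 0 - j544.1 Ω = 544.1∠-90.0° Ω.
Step 4 — Power factor: PF = cos(φ) = Re(Z)/|Z| = 0/544.1 = 0.
Step 5 — Type: Im(Z) = -544.1 ⇒ leading (phase φ = -90.0°).

PF = 0 (leading, φ = -90.0°)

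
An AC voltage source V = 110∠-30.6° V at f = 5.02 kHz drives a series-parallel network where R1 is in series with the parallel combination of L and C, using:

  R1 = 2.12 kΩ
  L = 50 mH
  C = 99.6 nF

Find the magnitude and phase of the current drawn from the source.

Step 1 — Angular frequency: ω = 2π·f = 2π·5020 = 3.154e+04 rad/s.
Step 2 — Component impedances:
  R1: Z = R = 2120 Ω
  L: Z = jωL = j·3.154e+04·0.05 = 0 + j1577 Ω
  C: Z = 1/(jωC) = -j/(ω·C) = 0 - j318.3 Ω
Step 3 — Parallel branch: L || C = 1/(1/L + 1/C) = 0 - j398.8 Ω.
Step 4 — Series with R1: Z_total = R1 + (L || C) = 2120 - j398.8 Ω = 2157∠-10.7° Ω.
Step 5 — Source phasor: V = 110∠-30.6° V = 94.68 - j55.99 V.
Step 6 — Ohm's law: I = V / Z_total = (94.68 - j55.99) / (2120 - j398.8) = 0.04793 - j0.0174 A.
Step 7 — Convert to polar: |I| = 0.05099 A, ∠I = -19.9°.

I = 0.05099∠-19.9° A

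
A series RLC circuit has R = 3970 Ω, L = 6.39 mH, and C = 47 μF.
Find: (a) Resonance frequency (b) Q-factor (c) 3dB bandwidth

Step 1 — Resonance: ω₀ = 1/√(LC) = 1/√(0.00639·4.7e-05) = 1825 rad/s.
Step 2 — f₀ = ω₀/(2π) = 290.4 Hz.
Step 3 — Series Q: Q = ω₀L/R = 1825·0.00639/3970 = 0.002937.
Step 4 — Bandwidth: Δω = ω₀/Q = 6.213e+05 rad/s; BW = Δω/(2π) = 9.888e+04 Hz.

(a) f₀ = 290.4 Hz  (b) Q = 0.002937  (c) BW = 9.888e+04 Hz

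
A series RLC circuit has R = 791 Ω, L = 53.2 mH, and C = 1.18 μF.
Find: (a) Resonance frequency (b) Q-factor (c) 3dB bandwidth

Step 1 — Resonance: ω₀ = 1/√(LC) = 1/√(0.0532·1.18e-06) = 3991 rad/s.
Step 2 — f₀ = ω₀/(2π) = 635.2 Hz.
Step 3 — Series Q: Q = ω₀L/R = 3991·0.0532/791 = 0.2684.
Step 4 — Bandwidth: Δω = ω₀/Q = 1.487e+04 rad/s; BW = Δω/(2π) = 2366 Hz.

(a) f₀ = 635.2 Hz  (b) Q = 0.2684  (c) BW = 2366 Hz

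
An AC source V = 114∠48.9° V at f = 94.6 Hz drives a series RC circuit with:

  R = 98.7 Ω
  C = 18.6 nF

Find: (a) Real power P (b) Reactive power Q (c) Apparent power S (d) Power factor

Step 1 — Angular frequency: ω = 2π·f = 2π·94.6 = 594.4 rad/s.
Step 2 — Component impedances:
  R: Z = R = 98.7 Ω
  C: Z = 1/(jωC) = -j/(ω·C) = 0 - j9.045e+04 Ω
Step 3 — Series combination: Z_total = R + C = 98.7 - j9.045e+04 Ω = 9.045e+04∠-89.9° Ω.
Step 4 — Source phasor: V = 114∠48.9° V = 74.94 + j85.91 V.
Step 5 — Current: I = V / Z = -0.0009488 + j0.0008296 A = 0.00126∠138.8° A.
Step 6 — Complex power: S = V·I* = 0.0001568 - j0.1437 VA.
Step 7 — Real power: P = Re(S) = 0.0001568 W.
Step 8 — Reactive power: Q = Im(S) = -0.1437 VAR.
Step 9 — Apparent power: |S| = 0.1437 VA.
Step 10 — Power factor: PF = P/|S| = 0.001091 (leading).

(a) P = 0.0001568 W  (b) Q = -0.1437 VAR  (c) S = 0.1437 VA  (d) PF = 0.001091 (leading)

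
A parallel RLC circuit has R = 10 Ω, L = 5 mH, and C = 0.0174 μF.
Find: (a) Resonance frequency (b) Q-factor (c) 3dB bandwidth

Step 1 — Resonance: ω₀ = 1/√(LC) = 1/√(0.005·1.74e-08) = 1.072e+05 rad/s.
Step 2 — f₀ = ω₀/(2π) = 1.706e+04 Hz.
Step 3 — Parallel Q: Q = R/(ω₀L) = 10/(1.072e+05·0.005) = 0.01865.
Step 4 — Bandwidth: Δω = ω₀/Q = 5.747e+06 rad/s; BW = Δω/(2π) = 9.147e+05 Hz.

(a) f₀ = 1.706e+04 Hz  (b) Q = 0.01865  (c) BW = 9.147e+05 Hz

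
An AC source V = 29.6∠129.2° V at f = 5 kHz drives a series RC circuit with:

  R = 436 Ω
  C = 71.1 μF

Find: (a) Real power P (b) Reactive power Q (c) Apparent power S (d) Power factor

Step 1 — Angular frequency: ω = 2π·f = 2π·5000 = 3.142e+04 rad/s.
Step 2 — Component impedances:
  R: Z = R = 436 Ω
  C: Z = 1/(jωC) = -j/(ω·C) = 0 - j0.4477 Ω
Step 3 — Series combination: Z_total = R + C = 436 - j0.4477 Ω = 436∠-0.1° Ω.
Step 4 — Source phasor: V = 29.6∠129.2° V = -18.71 + j22.94 V.
Step 5 — Current: I = V / Z = -0.04296 + j0.05257 A = 0.06789∠129.3° A.
Step 6 — Complex power: S = V·I* = 2.01 - j0.002063 VA.
Step 7 — Real power: P = Re(S) = 2.01 W.
Step 8 — Reactive power: Q = Im(S) = -0.002063 VAR.
Step 9 — Apparent power: |S| = 2.01 VA.
Step 10 — Power factor: PF = P/|S| = 1 (leading).

(a) P = 2.01 W  (b) Q = -0.002063 VAR  (c) S = 2.01 VA  (d) PF = 1 (leading)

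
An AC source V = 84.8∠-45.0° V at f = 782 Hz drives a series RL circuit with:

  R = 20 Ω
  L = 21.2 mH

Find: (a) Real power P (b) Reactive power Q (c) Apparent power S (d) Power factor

Step 1 — Angular frequency: ω = 2π·f = 2π·782 = 4913 rad/s.
Step 2 — Component impedances:
  R: Z = R = 20 Ω
  L: Z = jωL = j·4913·0.0212 = 0 + j104.2 Ω
Step 3 — Series combination: Z_total = R + L = 20 + j104.2 Ω = 106.1∠79.1° Ω.
Step 4 — Source phasor: V = 84.8∠-45.0° V = 59.96 - j59.96 V.
Step 5 — Current: I = V / Z = -0.4486 - j0.6618 A = 0.7995∠-124.1° A.
Step 6 — Complex power: S = V·I* = 12.78 + j66.58 VA.
Step 7 — Real power: P = Re(S) = 12.78 W.
Step 8 — Reactive power: Q = Im(S) = 66.58 VAR.
Step 9 — Apparent power: |S| = 67.8 VA.
Step 10 — Power factor: PF = P/|S| = 0.1886 (lagging).

(a) P = 12.78 W  (b) Q = 66.58 VAR  (c) S = 67.8 VA  (d) PF = 0.1886 (lagging)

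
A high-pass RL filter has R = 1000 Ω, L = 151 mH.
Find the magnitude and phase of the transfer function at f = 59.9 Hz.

Step 1 — Angular frequency: ω = 2π·59.9 = 376.4 rad/s.
Step 2 — Transfer function: H(jω) = jωL/(R + jωL).
Step 3 — Numerator jωL = j·56.83; denominator R + jωL = 1000 + j56.83.
Step 4 — H = 0.003219 + j0.05665.
Step 5 — Magnitude: |H| = 0.05674 (-24.9 dB); phase: φ = 86.7°.

|H| = 0.05674 (-24.9 dB), φ = 86.7°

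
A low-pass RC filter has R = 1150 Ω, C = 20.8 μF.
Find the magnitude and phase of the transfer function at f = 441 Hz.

Step 1 — Angular frequency: ω = 2π·441 = 2771 rad/s.
Step 2 — Transfer function: H(jω) = 1/(1 + jωRC).
Step 3 — Denominator: 1 + jωRC = 1 + j·2771·1150·2.08e-05 = 1 + j66.28.
Step 4 — H = 0.0002276 - j0.01508.
Step 5 — Magnitude: |H| = 0.01509 (-36.4 dB); phase: φ = -89.1°.

|H| = 0.01509 (-36.4 dB), φ = -89.1°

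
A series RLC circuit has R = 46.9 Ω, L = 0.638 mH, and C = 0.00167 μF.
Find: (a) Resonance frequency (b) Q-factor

Step 1 — Resonance condition Im(Z)=0 gives ω₀ = 1/√(LC).
Step 2 — ω₀ = 1/√(0.000638·1.67e-09) = 9.688e+05 rad/s.
Step 3 — f₀ = ω₀/(2π) = 1.542e+05 Hz.
Step 4 — Series Q: Q = ω₀L/R = 9.688e+05·0.000638/46.9 = 13.18.

(a) f₀ = 1.542e+05 Hz  (b) Q = 13.18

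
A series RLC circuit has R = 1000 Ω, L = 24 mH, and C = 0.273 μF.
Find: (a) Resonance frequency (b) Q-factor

Step 1 — Resonance condition Im(Z)=0 gives ω₀ = 1/√(LC).
Step 2 — ω₀ = 1/√(0.024·2.73e-07) = 1.235e+04 rad/s.
Step 3 — f₀ = ω₀/(2π) = 1966 Hz.
Step 4 — Series Q: Q = ω₀L/R = 1.235e+04·0.024/1000 = 0.2965.

(a) f₀ = 1966 Hz  (b) Q = 0.2965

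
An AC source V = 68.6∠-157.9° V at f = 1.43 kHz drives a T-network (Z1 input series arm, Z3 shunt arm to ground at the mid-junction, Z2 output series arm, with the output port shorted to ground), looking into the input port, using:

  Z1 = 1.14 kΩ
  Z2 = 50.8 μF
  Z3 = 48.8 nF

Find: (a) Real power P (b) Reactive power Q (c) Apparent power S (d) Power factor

Step 1 — Angular frequency: ω = 2π·f = 2π·1430 = 8985 rad/s.
Step 2 — Component impedances:
  Z1: Z = R = 1140 Ω
  Z2: Z = 1/(jωC) = -j/(ω·C) = 0 - j2.191 Ω
  Z3: Z = 1/(jωC) = -j/(ω·C) = 0 - j2281 Ω
Step 3 — With the output port shorted to ground, the output series arm Z2 runs from the junction to ground; the shunt arm Z3 also runs from the junction to ground. They appear in parallel: Z3 || Z2 = 0 - j2.189 Ω.
Step 4 — Series with input arm Z1: Z_in = Z1 + (Z3 || Z2) = 1140 - j2.189 Ω = 1140∠-0.1° Ω.
Step 5 — Source phasor: V = 68.6∠-157.9° V = -63.56 - j25.81 V.
Step 6 — Current: I = V / Z = -0.05571 - j0.02275 A = 0.06018∠-157.8° A.
Step 7 — Complex power: S = V·I* = 4.128 - j0.007926 VA.
Step 8 — Real power: P = Re(S) = 4.128 W.
Step 9 — Reactive power: Q = Im(S) = -0.007926 VAR.
Step 10 — Apparent power: |S| = 4.128 VA.
Step 11 — Power factor: PF = P/|S| = 1 (leading).

(a) P = 4.128 W  (b) Q = -0.007926 VAR  (c) S = 4.128 VA  (d) PF = 1 (leading)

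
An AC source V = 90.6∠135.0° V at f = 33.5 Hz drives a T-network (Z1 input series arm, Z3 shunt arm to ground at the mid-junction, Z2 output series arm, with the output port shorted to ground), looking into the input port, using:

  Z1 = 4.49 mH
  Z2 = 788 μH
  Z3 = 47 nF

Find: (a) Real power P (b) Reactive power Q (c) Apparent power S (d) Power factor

Step 1 — Angular frequency: ω = 2π·f = 2π·33.5 = 210.5 rad/s.
Step 2 — Component impedances:
  Z1: Z = jωL = j·210.5·0.00449 = 0 + j0.9451 Ω
  Z2: Z = jωL = j·210.5·0.000788 = 0 + j0.1659 Ω
  Z3: Z = 1/(jωC) = -j/(ω·C) = 0 - j1.011e+05 Ω
Step 3 — With the output port shorted to ground, the output series arm Z2 runs from the junction to ground; the shunt arm Z3 also runs from the junction to ground. They appear in parallel: Z3 || Z2 = 0 + j0.1659 Ω.
Step 4 — Series with input arm Z1: Z_in = Z1 + (Z3 || Z2) = 0 + j1.111 Ω = 1.111∠90.0° Ω.
Step 5 — Source phasor: V = 90.6∠135.0° V = -64.06 + j64.06 V.
Step 6 — Current: I = V / Z = 57.67 + j57.67 A = 81.55∠45.0° A.
Step 7 — Complex power: S = V·I* = 0 + j7389 VA.
Step 8 — Real power: P = Re(S) = 0 W.
Step 9 — Reactive power: Q = Im(S) = 7389 VAR.
Step 10 — Apparent power: |S| = 7389 VA.
Step 11 — Power factor: PF = P/|S| = 0 (lagging).

(a) P = 0 W  (b) Q = 7389 VAR  (c) S = 7389 VA  (d) PF = 0 (lagging)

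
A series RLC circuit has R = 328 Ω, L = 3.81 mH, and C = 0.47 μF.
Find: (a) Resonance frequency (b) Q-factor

Step 1 — Resonance condition Im(Z)=0 gives ω₀ = 1/√(LC).
Step 2 — ω₀ = 1/√(0.00381·4.7e-07) = 2.363e+04 rad/s.
Step 3 — f₀ = ω₀/(2π) = 3761 Hz.
Step 4 — Series Q: Q = ω₀L/R = 2.363e+04·0.00381/328 = 0.2745.

(a) f₀ = 3761 Hz  (b) Q = 0.2745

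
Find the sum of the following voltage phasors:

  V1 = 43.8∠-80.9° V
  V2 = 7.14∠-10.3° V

Step 1 — Convert each phasor to rectangular form:
  V1 = 43.8·(cos(-80.9°) + j·sin(-80.9°)) = 6.927 - j43.25 V
  V2 = 7.14·(cos(-10.3°) + j·sin(-10.3°)) = 7.025 - j1.277 V
Step 2 — Sum components: V_total = 13.95 - j44.53 V.
Step 3 — Convert to polar: |V_total| = 46.66 V, ∠V_total = -72.6°.

V_total = 46.66∠-72.6° V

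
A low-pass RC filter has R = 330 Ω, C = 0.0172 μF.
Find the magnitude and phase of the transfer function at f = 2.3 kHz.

Step 1 — Angular frequency: ω = 2π·2300 = 1.445e+04 rad/s.
Step 2 — Transfer function: H(jω) = 1/(1 + jωRC).
Step 3 — Denominator: 1 + jωRC = 1 + j·1.445e+04·330·1.72e-08 = 1 + j0.08203.
Step 4 — H = 0.9933 - j0.08148.
Step 5 — Magnitude: |H| = 0.9967 (-0.0 dB); phase: φ = -4.7°.

|H| = 0.9967 (-0.0 dB), φ = -4.7°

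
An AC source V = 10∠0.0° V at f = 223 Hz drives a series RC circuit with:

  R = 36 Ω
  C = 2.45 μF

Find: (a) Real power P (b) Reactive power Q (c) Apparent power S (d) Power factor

Step 1 — Angular frequency: ω = 2π·f = 2π·223 = 1401 rad/s.
Step 2 — Component impedances:
  R: Z = R = 36 Ω
  C: Z = 1/(jωC) = -j/(ω·C) = 0 - j291.3 Ω
Step 3 — Series combination: Z_total = R + C = 36 - j291.3 Ω = 293.5∠-83.0° Ω.
Step 4 — Source phasor: V = 10∠0.0° V = 10 V.
Step 5 — Current: I = V / Z = 0.004179 + j0.03381 A = 0.03407∠83.0° A.
Step 6 — Complex power: S = V·I* = 0.04179 - j0.3381 VA.
Step 7 — Real power: P = Re(S) = 0.04179 W.
Step 8 — Reactive power: Q = Im(S) = -0.3381 VAR.
Step 9 — Apparent power: |S| = 0.3407 VA.
Step 10 — Power factor: PF = P/|S| = 0.1226 (leading).

(a) P = 0.04179 W  (b) Q = -0.3381 VAR  (c) S = 0.3407 VA  (d) PF = 0.1226 (leading)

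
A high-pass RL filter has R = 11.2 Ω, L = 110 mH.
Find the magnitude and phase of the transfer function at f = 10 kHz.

Step 1 — Angular frequency: ω = 2π·1e+04 = 6.283e+04 rad/s.
Step 2 — Transfer function: H(jω) = jωL/(R + jωL).
Step 3 — Numerator jωL = j·6912; denominator R + jωL = 11.2 + j6912.
Step 4 — H = 1 + j0.00162.
Step 5 — Magnitude: |H| = 1 (-0.0 dB); phase: φ = 0.1°.

|H| = 1 (-0.0 dB), φ = 0.1°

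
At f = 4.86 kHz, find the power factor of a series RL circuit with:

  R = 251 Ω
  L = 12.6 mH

Step 1 — Angular frequency: ω = 2π·f = 2π·4860 = 3.054e+04 rad/s.
Step 2 — Component impedances:
  R: Z = R = 251 Ω
  L: Z = jωL = j·3.054e+04·0.0126 = 0 + j384.8 Ω
Step 3 — Series combination: Z_total = R + L = 251 + j384.8 Ω = 459.4∠56.9° Ω.
Step 4 — Power factor: PF = cos(φ) = Re(Z)/|Z| = 251/459.4 = 0.5464.
Step 5 — Type: Im(Z) = 384.8 ⇒ lagging (phase φ = 56.9°).

PF = 0.5464 (lagging, φ = 56.9°)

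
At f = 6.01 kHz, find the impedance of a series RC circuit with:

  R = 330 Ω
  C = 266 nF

Step 1 — Angular frequency: ω = 2π·f = 2π·6010 = 3.776e+04 rad/s.
Step 2 — Component impedances:
  R: Z = R = 330 Ω
  C: Z = 1/(jωC) = -j/(ω·C) = 0 - j99.56 Ω
Step 3 — Series combination: Z_total = R + C = 330 - j99.56 Ω = 344.7∠-16.8° Ω.

Z = 330 - j99.56 Ω = 344.7∠-16.8° Ω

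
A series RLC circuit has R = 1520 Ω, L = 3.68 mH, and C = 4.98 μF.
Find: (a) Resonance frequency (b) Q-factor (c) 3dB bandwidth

Step 1 — Resonance condition Im(Z)=0 gives ω₀ = 1/√(LC).
Step 2 — ω₀ = 1/√(0.00368·4.98e-06) = 7387 rad/s.
Step 3 — f₀ = ω₀/(2π) = 1176 Hz.
Step 4 — Series Q: Q = ω₀L/R = 7387·0.00368/1520 = 0.01788.
Step 5 — 3dB bandwidth: Δω = ω₀/Q = 4.13e+05 rad/s; BW = Δω/(2π) = 6.574e+04 Hz.

(a) f₀ = 1176 Hz  (b) Q = 0.01788  (c) BW = 6.574e+04 Hz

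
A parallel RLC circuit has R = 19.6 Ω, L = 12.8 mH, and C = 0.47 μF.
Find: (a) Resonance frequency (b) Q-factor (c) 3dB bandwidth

Step 1 — Resonance: ω₀ = 1/√(LC) = 1/√(0.0128·4.7e-07) = 1.289e+04 rad/s.
Step 2 — f₀ = ω₀/(2π) = 2052 Hz.
Step 3 — Parallel Q: Q = R/(ω₀L) = 19.6/(1.289e+04·0.0128) = 0.1188.
Step 4 — Bandwidth: Δω = ω₀/Q = 1.086e+05 rad/s; BW = Δω/(2π) = 1.728e+04 Hz.

(a) f₀ = 2052 Hz  (b) Q = 0.1188  (c) BW = 1.728e+04 Hz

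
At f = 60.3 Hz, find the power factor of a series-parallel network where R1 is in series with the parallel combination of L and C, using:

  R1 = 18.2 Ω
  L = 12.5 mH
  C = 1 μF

Step 1 — Angular frequency: ω = 2π·f = 2π·60.3 = 378.9 rad/s.
Step 2 — Component impedances:
  R1: Z = R = 18.2 Ω
  L: Z = jωL = j·378.9·0.0125 = 0 + j4.736 Ω
  C: Z = 1/(jωC) = -j/(ω·C) = 0 - j2639 Ω
Step 3 — Parallel branch: L || C = 1/(1/L + 1/C) = 0 + j4.744 Ω.
Step 4 — Series with R1: Z_total = R1 + (L || C) = 18.2 + j4.744 Ω = 18.81∠14.6° Ω.
Step 5 — Power factor: PF = cos(φ) = Re(Z)/|Z| = 18.2/18.808 = 0.9677.
Step 6 — Type: Im(Z) = 4.744 ⇒ lagging (phase φ = 14.6°).

PF = 0.9677 (lagging, φ = 14.6°)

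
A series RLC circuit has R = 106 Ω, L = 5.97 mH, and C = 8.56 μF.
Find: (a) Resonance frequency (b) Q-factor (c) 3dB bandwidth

Step 1 — Resonance: ω₀ = 1/√(LC) = 1/√(0.00597·8.56e-06) = 4424 rad/s.
Step 2 — f₀ = ω₀/(2π) = 704 Hz.
Step 3 — Series Q: Q = ω₀L/R = 4424·0.00597/106 = 0.2491.
Step 4 — Bandwidth: Δω = ω₀/Q = 1.776e+04 rad/s; BW = Δω/(2π) = 2826 Hz.

(a) f₀ = 704 Hz  (b) Q = 0.2491  (c) BW = 2826 Hz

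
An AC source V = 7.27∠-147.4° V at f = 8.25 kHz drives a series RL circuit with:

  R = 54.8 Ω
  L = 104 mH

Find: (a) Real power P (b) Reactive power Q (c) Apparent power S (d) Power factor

Step 1 — Angular frequency: ω = 2π·f = 2π·8250 = 5.184e+04 rad/s.
Step 2 — Component impedances:
  R: Z = R = 54.8 Ω
  L: Z = jωL = j·5.184e+04·0.104 = 0 + j5391 Ω
Step 3 — Series combination: Z_total = R + L = 54.8 + j5391 Ω = 5391∠89.4° Ω.
Step 4 — Source phasor: V = 7.27∠-147.4° V = -6.125 - j3.917 V.
Step 5 — Current: I = V / Z = -0.000738 + j0.001129 A = 0.001348∠123.2° A.
Step 6 — Complex power: S = V·I* = 9.965e-05 + j0.009803 VA.
Step 7 — Real power: P = Re(S) = 9.965e-05 W.
Step 8 — Reactive power: Q = Im(S) = 0.009803 VAR.
Step 9 — Apparent power: |S| = 0.009803 VA.
Step 10 — Power factor: PF = P/|S| = 0.01016 (lagging).

(a) P = 9.965e-05 W  (b) Q = 0.009803 VAR  (c) S = 0.009803 VA  (d) PF = 0.01016 (lagging)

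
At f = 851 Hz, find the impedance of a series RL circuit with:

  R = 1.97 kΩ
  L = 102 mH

Step 1 — Angular frequency: ω = 2π·f = 2π·851 = 5347 rad/s.
Step 2 — Component impedances:
  R: Z = R = 1970 Ω
  L: Z = jωL = j·5347·0.102 = 0 + j545.4 Ω
Step 3 — Series combination: Z_total = R + L = 1970 + j545.4 Ω = 2044∠15.5° Ω.

Z = 1970 + j545.4 Ω = 2044∠15.5° Ω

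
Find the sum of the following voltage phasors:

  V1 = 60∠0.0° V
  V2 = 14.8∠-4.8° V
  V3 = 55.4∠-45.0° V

Step 1 — Convert each phasor to rectangular form:
  V1 = 60·(cos(0.0°) + j·sin(0.0°)) = 60 V
  V2 = 14.8·(cos(-4.8°) + j·sin(-4.8°)) = 14.75 - j1.238 V
  V3 = 55.4·(cos(-45.0°) + j·sin(-45.0°)) = 39.17 - j39.17 V
Step 2 — Sum components: V_total = 113.9 - j40.41 V.
Step 3 — Convert to polar: |V_total| = 120.9 V, ∠V_total = -19.5°.

V_total = 120.9∠-19.5° V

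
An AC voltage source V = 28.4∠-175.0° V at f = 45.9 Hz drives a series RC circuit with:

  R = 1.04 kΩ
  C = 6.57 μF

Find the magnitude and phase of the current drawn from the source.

Step 1 — Angular frequency: ω = 2π·f = 2π·45.9 = 288.4 rad/s.
Step 2 — Component impedances:
  R: Z = R = 1040 Ω
  C: Z = 1/(jωC) = -j/(ω·C) = 0 - j527.8 Ω
Step 3 — Series combination: Z_total = R + C = 1040 - j527.8 Ω = 1166∠-26.9° Ω.
Step 4 — Source phasor: V = 28.4∠-175.0° V = -28.29 - j2.475 V.
Step 5 — Ohm's law: I = V / Z_total = (-28.29 - j2.475) / (1040 - j527.8) = -0.02067 - j0.01287 A.
Step 6 — Convert to polar: |I| = 0.02435 A, ∠I = -148.1°.

I = 0.02435∠-148.1° A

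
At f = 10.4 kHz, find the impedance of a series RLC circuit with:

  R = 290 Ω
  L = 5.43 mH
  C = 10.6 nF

Step 1 — Angular frequency: ω = 2π·f = 2π·1.04e+04 = 6.535e+04 rad/s.
Step 2 — Component impedances:
  R: Z = R = 290 Ω
  L: Z = jωL = j·6.535e+04·0.00543 = 0 + j354.8 Ω
  C: Z = 1/(jωC) = -j/(ω·C) = 0 - j1444 Ω
Step 3 — Series combination: Z_total = R + L + C = 290 - j1089 Ω = 1127∠-75.1° Ω.

Z = 290 - j1089 Ω = 1127∠-75.1° Ω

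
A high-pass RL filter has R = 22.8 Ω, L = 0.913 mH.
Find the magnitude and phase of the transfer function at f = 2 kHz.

Step 1 — Angular frequency: ω = 2π·2000 = 1.257e+04 rad/s.
Step 2 — Transfer function: H(jω) = jωL/(R + jωL).
Step 3 — Numerator jωL = j·11.47; denominator R + jωL = 22.8 + j11.47.
Step 4 — H = 0.2021 + j0.4015.
Step 5 — Magnitude: |H| = 0.4495 (-6.9 dB); phase: φ = 63.3°.

|H| = 0.4495 (-6.9 dB), φ = 63.3°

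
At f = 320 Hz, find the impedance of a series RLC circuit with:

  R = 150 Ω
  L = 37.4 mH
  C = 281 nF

Step 1 — Angular frequency: ω = 2π·f = 2π·320 = 2011 rad/s.
Step 2 — Component impedances:
  R: Z = R = 150 Ω
  L: Z = jωL = j·2011·0.0374 = 0 + j75.2 Ω
  C: Z = 1/(jωC) = -j/(ω·C) = 0 - j1770 Ω
Step 3 — Series combination: Z_total = R + L + C = 150 - j1695 Ω = 1701∠-84.9° Ω.

Z = 150 - j1695 Ω = 1701∠-84.9° Ω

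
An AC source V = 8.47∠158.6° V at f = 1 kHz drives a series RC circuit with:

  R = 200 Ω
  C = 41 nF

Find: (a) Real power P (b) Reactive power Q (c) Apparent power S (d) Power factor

Step 1 — Angular frequency: ω = 2π·f = 2π·1000 = 6283 rad/s.
Step 2 — Component impedances:
  R: Z = R = 200 Ω
  C: Z = 1/(jωC) = -j/(ω·C) = 0 - j3882 Ω
Step 3 — Series combination: Z_total = R + C = 200 - j3882 Ω = 3887∠-87.1° Ω.
Step 4 — Source phasor: V = 8.47∠158.6° V = -7.886 + j3.091 V.
Step 5 — Current: I = V / Z = -0.0008984 - j0.001985 A = 0.002179∠-114.3° A.
Step 6 — Complex power: S = V·I* = 0.0009497 - j0.01843 VA.
Step 7 — Real power: P = Re(S) = 0.0009497 W.
Step 8 — Reactive power: Q = Im(S) = -0.01843 VAR.
Step 9 — Apparent power: |S| = 0.01846 VA.
Step 10 — Power factor: PF = P/|S| = 0.05145 (leading).

(a) P = 0.0009497 W  (b) Q = -0.01843 VAR  (c) S = 0.01846 VA  (d) PF = 0.05145 (leading)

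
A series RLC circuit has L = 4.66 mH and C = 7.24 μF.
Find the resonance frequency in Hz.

Step 1 — Resonance condition Im(Z)=0 gives ω₀ = 1/√(LC).
Step 2 — ω₀ = 1/√(0.00466·7.24e-06) = 5444 rad/s.
Step 3 — f₀ = ω₀/(2π) = 866.5 Hz.

f₀ = 866.5 Hz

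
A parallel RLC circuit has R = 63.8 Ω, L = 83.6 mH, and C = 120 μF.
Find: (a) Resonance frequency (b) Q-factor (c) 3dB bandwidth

Step 1 — Resonance: ω₀ = 1/√(LC) = 1/√(0.0836·0.00012) = 315.7 rad/s.
Step 2 — f₀ = ω₀/(2π) = 50.25 Hz.
Step 3 — Parallel Q: Q = R/(ω₀L) = 63.8/(315.7·0.0836) = 2.417.
Step 4 — Bandwidth: Δω = ω₀/Q = 130.6 rad/s; BW = Δω/(2π) = 20.79 Hz.

(a) f₀ = 50.25 Hz  (b) Q = 2.417  (c) BW = 20.79 Hz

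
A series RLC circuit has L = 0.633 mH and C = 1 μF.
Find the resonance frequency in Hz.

Step 1 — Resonance condition Im(Z)=0 gives ω₀ = 1/√(LC).
Step 2 — ω₀ = 1/√(0.000633·1e-06) = 3.975e+04 rad/s.
Step 3 — f₀ = ω₀/(2π) = 6326 Hz.

f₀ = 6326 Hz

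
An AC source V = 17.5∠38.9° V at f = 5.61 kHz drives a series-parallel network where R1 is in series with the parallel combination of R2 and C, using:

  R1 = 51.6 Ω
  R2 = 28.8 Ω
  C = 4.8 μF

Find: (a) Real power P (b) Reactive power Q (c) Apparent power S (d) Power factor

Step 1 — Angular frequency: ω = 2π·f = 2π·5610 = 3.525e+04 rad/s.
Step 2 — Component impedances:
  R1: Z = R = 51.6 Ω
  R2: Z = R = 28.8 Ω
  C: Z = 1/(jωC) = -j/(ω·C) = 0 - j5.91 Ω
Step 3 — Parallel branch: R2 || C = 1/(1/R2 + 1/C) = 1.164 - j5.672 Ω.
Step 4 — Series with R1: Z_total = R1 + (R2 || C) = 52.76 - j5.672 Ω = 53.07∠-6.1° Ω.
Step 5 — Source phasor: V = 17.5∠38.9° V = 13.62 + j10.99 V.
Step 6 — Current: I = V / Z = 0.233 + j0.2333 A = 0.3298∠45.0° A.
Step 7 — Complex power: S = V·I* = 5.738 - j0.6168 VA.
Step 8 — Real power: P = Re(S) = 5.738 W.
Step 9 — Reactive power: Q = Im(S) = -0.6168 VAR.
Step 10 — Apparent power: |S| = 5.771 VA.
Step 11 — Power factor: PF = P/|S| = 0.9943 (leading).

(a) P = 5.738 W  (b) Q = -0.6168 VAR  (c) S = 5.771 VA  (d) PF = 0.9943 (leading)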